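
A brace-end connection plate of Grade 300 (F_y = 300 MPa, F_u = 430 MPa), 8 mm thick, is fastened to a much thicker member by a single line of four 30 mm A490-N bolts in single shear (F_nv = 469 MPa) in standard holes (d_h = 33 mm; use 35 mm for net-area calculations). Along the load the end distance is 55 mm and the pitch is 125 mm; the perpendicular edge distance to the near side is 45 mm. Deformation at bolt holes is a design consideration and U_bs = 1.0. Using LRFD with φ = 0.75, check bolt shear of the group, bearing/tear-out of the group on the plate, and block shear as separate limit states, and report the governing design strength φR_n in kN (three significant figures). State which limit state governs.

Bolt shear: A_b = π·30²/4 = 706.9 mm²; R_n = 469 × 706.9 × 4 × 1 / 1000 = 1326 kN → 0.75 × 1326 = 995 kN.
Bearing: edge l_c = 38.5, r_n = 158.9 kN; interior l_c = 92, r_n = 247.7 kN; R_n = 158.9 + 3·247.7 = 902 kN → 676 kN.
Block shear: A_gv = 3440, A_nv = 2460, A_nt = 220 mm²; R_n = min(0.6F_uA_nv, 0.6F_yA_gv) + U_bs·F_u·A_nt = 713.8 kN → 535 kN.
Block shear governs: 535 kN.

535 kN (block shear governs)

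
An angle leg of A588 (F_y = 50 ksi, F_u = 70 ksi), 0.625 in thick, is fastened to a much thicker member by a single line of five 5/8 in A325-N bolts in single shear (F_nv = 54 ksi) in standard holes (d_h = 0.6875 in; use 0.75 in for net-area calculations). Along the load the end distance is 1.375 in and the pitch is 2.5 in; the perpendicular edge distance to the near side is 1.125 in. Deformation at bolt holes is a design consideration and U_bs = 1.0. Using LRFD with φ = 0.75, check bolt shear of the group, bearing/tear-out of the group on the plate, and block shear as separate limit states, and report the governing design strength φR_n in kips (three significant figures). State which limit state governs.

Bolt shear: A_b = π·0.625²/4 = 0.3068 in²; R_n = 54 × 0.3068 × 5 × 1 = 82.83 kips → 0.75 × 82.83 = 62.1 kips.
Bearing: edge l_c = 1.031, r_n = 54.14 kips; interior l_c = 1.812, r_n = 65.62 kips; R_n = 54.14 + 4·65.62 = 316.6 kips → 237 kips.
Block shear: A_gv = 7.109, A_nv = 5, A_nt = 0.4688 in²; R_n = min(0.6F_uA_nv, 0.6F_yA_gv) + U_bs·F_u·A_nt = 242.8 kips → 182 kips.
Bolt shear governs: 62.1 kips.

62.1 kips (bolt shear governs)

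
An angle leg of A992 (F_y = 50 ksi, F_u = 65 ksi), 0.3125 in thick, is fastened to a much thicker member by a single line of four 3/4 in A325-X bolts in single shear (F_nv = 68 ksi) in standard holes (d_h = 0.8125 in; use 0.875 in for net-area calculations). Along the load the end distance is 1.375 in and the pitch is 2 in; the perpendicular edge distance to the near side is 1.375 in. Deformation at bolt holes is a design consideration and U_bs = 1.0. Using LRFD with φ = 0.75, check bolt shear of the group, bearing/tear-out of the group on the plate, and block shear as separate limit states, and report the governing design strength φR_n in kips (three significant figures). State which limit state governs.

Bolt shear: A_b = π·0.75²/4 = 0.4418 in²; R_n = 68 × 0.4418 × 4 × 1 = 120.2 kips → 0.75 × 120.2 = 90.1 kips.
Bearing: edge l_c = 0.9688, r_n = 23.61 kips; interior l_c = 1.188, r_n = 28.95 kips; R_n = 23.61 + 3·28.95 = 110.4 kips → 82.8 kips.
Block shear: A_gv = 2.305, A_nv = 1.348, A_nt = 0.293 in²; R_n = min(0.6F_uA_nv, 0.6F_yA_gv) + U_bs·F_u·A_nt = 71.6 kips → 53.7 kips.
Block shear governs: 53.7 kips.

53.7 kips (block shear governs)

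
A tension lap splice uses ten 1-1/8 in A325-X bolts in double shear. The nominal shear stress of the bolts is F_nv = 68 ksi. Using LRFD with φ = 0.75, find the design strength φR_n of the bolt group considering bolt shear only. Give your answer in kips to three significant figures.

A_b = π × 1.125² / 4 = 0.994 in².
R_n = F_nv · A_b · n · n_s = 68 × 0.994 × 10 × 2 = 1352 kips.
Design strength φR_n = 0.75 × 1352 = 1010 kips.

1010 kips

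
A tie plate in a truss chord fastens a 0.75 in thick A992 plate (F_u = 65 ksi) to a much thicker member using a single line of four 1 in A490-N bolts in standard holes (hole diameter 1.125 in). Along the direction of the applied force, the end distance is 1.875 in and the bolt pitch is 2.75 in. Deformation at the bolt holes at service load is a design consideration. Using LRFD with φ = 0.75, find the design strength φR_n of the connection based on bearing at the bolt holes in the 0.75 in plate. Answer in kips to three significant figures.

271 kips

Per bolt r_n = 1.2 l_c t F_u ≤ 2.4 d t F_u; upper limit = 2.4 × 1 × 0.75 × 65 = 117 kips.
Edge bolt: l_c = 1.875 − 1.125/2 = 1.312 in → 1.2 × 1.312 × 0.75 × 65 = 76.78 → r_n = 76.78 kips.
Interior bolts: l_c = 2.75 − 1.125 = 1.625 in → 1.2 × 1.625 × 0.75 × 65 = 95.06 → r_n = 95.06 kips.
R_n = 1 × 76.78 + 3 × 95.06 = 362 kips.
Design strength φR_n = 0.75 × 362 = 271 kips.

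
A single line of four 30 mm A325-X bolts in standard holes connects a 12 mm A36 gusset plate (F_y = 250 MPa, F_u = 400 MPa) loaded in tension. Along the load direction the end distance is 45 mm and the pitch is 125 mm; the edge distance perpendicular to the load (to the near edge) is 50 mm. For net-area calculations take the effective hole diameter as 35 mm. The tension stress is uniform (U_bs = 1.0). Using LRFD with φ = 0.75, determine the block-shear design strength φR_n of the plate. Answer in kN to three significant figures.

684 kN

Shear plane L_v = 45 + 3·125 = 420 mm; A_gv = 420 × 12 = 5040 mm².
A_nv = (420 − 3.5·35) × 12 = 3570 mm².
A_nt = (50 − 0.5·35) × 12 = 390 mm².
0.6 F_u A_nv = 856.8 kN; 0.6 F_y A_gv = 756 kN → shear yielding governs the shear term.
R_n = 756 + 1.0 × 400 × 390 / 1000 = 912 kN.
Design strength φR_n = 0.75 × 912 = 684 kN.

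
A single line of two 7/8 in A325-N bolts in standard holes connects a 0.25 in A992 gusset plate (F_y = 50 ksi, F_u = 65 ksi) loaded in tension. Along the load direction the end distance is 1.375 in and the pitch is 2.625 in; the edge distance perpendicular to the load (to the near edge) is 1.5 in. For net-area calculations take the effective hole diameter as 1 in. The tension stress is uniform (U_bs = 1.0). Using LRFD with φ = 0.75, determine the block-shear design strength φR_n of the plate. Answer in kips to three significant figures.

30.5 kips

Shear plane L_v = 1.375 + 1·2.625 = 4 in; A_gv = 4 × 0.25 = 1 in².
A_nv = (4 − 1.5·1) × 0.25 = 0.625 in².
A_nt = (1.5 − 0.5·1) × 0.25 = 0.25 in².
0.6 F_u A_nv = 24.38 kips; 0.6 F_y A_gv = 30 kips → shear rupture governs the shear term.
R_n = 24.38 + 1.0 × 65 × 0.25 = 40.62 kips.
Design strength φR_n = 0.75 × 40.62 = 30.5 kips.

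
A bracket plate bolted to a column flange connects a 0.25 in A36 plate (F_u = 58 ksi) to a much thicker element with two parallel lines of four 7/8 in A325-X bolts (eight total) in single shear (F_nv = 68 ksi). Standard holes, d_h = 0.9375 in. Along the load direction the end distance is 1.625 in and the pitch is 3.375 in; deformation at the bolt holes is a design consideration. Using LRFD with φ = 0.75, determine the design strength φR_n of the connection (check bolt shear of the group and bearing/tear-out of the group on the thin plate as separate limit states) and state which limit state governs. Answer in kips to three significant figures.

167 kips (bearing governs)

Bolt shear: A_b = π·0.875²/4 = 0.6013 in²; R_n = 68 × 0.6013 × 8 × 1 = 327.1 kips → 0.75 × 327.1 = 245 kips.
Bearing (1.2 l_c t F_u ≤ 2.4 d t F_u): upper limit = 2.4·0.875·0.25·58 = 30.45 kips.
  Edge l_c = 1.625 − 0.9375/2 = 1.156 → r_n = 20.12 kips; interior l_c = 3.375 − 0.9375 = 2.438 → r_n = 30.45 kips.
  R_n,bearing = 2·20.12 + 6·30.45 = 222.9 kips → 0.75 × 222.9 = 167 kips.
Bearing governs: 167 kips.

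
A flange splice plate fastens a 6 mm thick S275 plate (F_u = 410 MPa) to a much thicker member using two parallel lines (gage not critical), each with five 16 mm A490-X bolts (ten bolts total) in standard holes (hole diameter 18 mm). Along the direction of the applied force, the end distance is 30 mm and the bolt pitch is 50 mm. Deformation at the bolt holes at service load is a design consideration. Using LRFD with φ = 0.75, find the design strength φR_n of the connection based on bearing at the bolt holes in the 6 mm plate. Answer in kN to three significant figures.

660 kN

Per bolt r_n = 1.2 l_c t F_u ≤ 2.4 d t F_u; upper limit = 2.4 × 16 × 6 × 410 / 1000 = 94.46 kN.
Edge bolt: l_c = 30 − 18/2 = 21 mm → 1.2 × 21 × 6 × 410 / 1000 = 61.99 → r_n = 61.99 kN.
Interior bolts: l_c = 50 − 18 = 32 mm → 1.2 × 32 × 6 × 410 / 1000 = 94.46 → r_n = 94.46 kN.
R_n = 2 × 61.99 + 8 × 94.46 = 879.7 kN.
Design strength φR_n = 0.75 × 879.7 = 660 kN.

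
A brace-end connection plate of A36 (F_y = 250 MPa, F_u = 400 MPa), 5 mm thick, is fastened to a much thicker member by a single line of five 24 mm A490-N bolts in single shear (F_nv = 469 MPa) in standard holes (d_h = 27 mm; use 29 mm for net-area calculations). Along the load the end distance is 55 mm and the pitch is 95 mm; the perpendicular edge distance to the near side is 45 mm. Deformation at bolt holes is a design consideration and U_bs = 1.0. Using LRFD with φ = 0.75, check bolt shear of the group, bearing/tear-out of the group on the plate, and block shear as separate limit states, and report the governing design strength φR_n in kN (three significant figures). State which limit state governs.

Bolt shear: A_b = π·24²/4 = 452.4 mm²; R_n = 469 × 452.4 × 5 × 1 / 1000 = 1061 kN → 0.75 × 1061 = 796 kN.
Bearing: edge l_c = 41.5, r_n = 99.6 kN; interior l_c = 68, r_n = 115.2 kN; R_n = 99.6 + 4·115.2 = 560.4 kN → 420 kN.
Block shear: A_gv = 2175, A_nv = 1522, A_nt = 152.5 mm²; R_n = min(0.6F_uA_nv, 0.6F_yA_gv) + U_bs·F_u·A_nt = 387.2 kN → 290 kN.
Block shear governs: 290 kN.

290 kN (block shear governs)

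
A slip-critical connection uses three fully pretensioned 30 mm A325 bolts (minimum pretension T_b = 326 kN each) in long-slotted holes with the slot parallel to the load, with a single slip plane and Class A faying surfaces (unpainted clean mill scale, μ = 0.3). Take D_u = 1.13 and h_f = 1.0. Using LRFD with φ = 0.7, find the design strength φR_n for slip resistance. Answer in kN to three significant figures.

R_n = μ · D_u · h_f · T_b · n_s · n_b = 0.3 × 1.13 × 1.0 × 326 × 1 × 3 = 331.5 kN.
Design strength φR_n = 0.7 × 331.5 = 232 kN.

232 kN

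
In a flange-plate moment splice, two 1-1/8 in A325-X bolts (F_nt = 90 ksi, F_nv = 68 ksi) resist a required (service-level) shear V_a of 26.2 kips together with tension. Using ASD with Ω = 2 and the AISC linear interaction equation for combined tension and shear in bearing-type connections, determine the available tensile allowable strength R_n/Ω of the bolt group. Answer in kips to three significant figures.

A_b = π·1.125²/4 = 0.994 in²; f_rv = 26.2 / (2 × 0.994) = 13.18 ksi.
F'_nt = 1.3 F_nt − (Ω F_nt / F_nv) f_rv = 1.3·90 − (2·90/68)·13.18 = 82.11 ksi, capped at F_nt → F'_nt = 82.11 ksi.
R_n = F'_nt · A_b · n = 82.11 × 0.994 × 2 = 163.2 kips.
Allowable strength R_n/Ω = 163.2 / 2 = 81.6 kips.

81.6 kips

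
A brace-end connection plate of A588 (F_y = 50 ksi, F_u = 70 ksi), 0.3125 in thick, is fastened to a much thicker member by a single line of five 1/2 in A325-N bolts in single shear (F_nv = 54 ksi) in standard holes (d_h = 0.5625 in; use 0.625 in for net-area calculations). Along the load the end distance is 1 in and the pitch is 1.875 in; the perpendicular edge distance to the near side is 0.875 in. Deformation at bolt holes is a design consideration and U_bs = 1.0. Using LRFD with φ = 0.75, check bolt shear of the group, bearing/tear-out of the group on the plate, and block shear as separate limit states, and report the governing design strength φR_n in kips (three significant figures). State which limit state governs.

39.8 kips (bolt shear governs)

Bolt shear: A_b = π·0.5²/4 = 0.1963 in²; R_n = 54 × 0.1963 × 5 × 1 = 53.01 kips → 0.75 × 53.01 = 39.8 kips.
Bearing: edge l_c = 0.7188, r_n = 18.87 kips; interior l_c = 1.312, r_n = 26.25 kips; R_n = 18.87 + 4·26.25 = 123.9 kips → 92.9 kips.
Block shear: A_gv = 2.656, A_nv = 1.777, A_nt = 0.1758 in²; R_n = min(0.6F_uA_nv, 0.6F_yA_gv) + U_bs·F_u·A_nt = 86.95 kips → 65.2 kips.
Bolt shear governs: 39.8 kips.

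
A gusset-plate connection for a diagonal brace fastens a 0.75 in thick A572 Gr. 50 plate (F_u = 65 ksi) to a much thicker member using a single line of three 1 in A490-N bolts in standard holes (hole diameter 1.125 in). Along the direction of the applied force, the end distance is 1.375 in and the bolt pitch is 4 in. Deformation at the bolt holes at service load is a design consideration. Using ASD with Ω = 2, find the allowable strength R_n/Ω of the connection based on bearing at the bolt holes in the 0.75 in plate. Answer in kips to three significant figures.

141 kips

Per bolt r_n = 1.2 l_c t F_u ≤ 2.4 d t F_u; upper limit = 2.4 × 1 × 0.75 × 65 = 117 kips.
Edge bolt: l_c = 1.375 − 1.125/2 = 0.8125 in → 1.2 × 0.8125 × 0.75 × 65 = 47.53 → r_n = 47.53 kips.
Interior bolts: l_c = 4 − 1.125 = 2.875 in → 1.2 × 2.875 × 0.75 × 65 = 168.2 → r_n = 117 kips.
R_n = 1 × 47.53 + 2 × 117 = 281.5 kips.
Allowable strength R_n/Ω = 281.5 / 2 = 141 kips.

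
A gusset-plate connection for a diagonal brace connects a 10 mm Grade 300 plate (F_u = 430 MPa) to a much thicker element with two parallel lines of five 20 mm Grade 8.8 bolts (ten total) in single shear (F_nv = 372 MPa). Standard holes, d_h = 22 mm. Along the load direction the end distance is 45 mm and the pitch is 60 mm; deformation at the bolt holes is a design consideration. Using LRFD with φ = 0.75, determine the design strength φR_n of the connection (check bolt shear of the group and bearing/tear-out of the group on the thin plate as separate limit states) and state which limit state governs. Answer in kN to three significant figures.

877 kN (bolt shear governs)

Bolt shear: A_b = π·20²/4 = 314.2 mm²; R_n = 372 × 314.2 × 10 × 1 / 1000 = 1169 kN → 0.75 × 1169 = 877 kN.
Bearing (1.2 l_c t F_u ≤ 2.4 d t F_u): upper limit = 2.4·20·10·430 / 1000 = 206.4 kN.
  Edge l_c = 45 − 22/2 = 34 → r_n = 175.4 kN; interior l_c = 60 − 22 = 38 → r_n = 196.1 kN.
  R_n,bearing = 2·175.4 + 8·196.1 = 1920 kN → 0.75 × 1920 = 1440 kN.
Bolt shear governs: 877 kN.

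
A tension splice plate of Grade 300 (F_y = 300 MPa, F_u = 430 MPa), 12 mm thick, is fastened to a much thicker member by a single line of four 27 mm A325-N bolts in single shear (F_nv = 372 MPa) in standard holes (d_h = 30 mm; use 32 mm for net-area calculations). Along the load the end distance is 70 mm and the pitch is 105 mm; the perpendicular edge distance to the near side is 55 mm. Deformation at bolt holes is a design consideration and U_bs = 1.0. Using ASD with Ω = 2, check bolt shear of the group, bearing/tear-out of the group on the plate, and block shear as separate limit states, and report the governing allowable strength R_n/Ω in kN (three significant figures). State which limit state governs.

Bolt shear: A_b = π·27²/4 = 572.6 mm²; R_n = 372 × 572.6 × 4 × 1 / 1000 = 852 kN → 852 / 2 = 426 kN.
Bearing: edge l_c = 55, r_n = 334.4 kN; interior l_c = 75, r_n = 334.4 kN; R_n = 334.4 + 3·334.4 = 1337 kN → 669 kN.
Block shear: A_gv = 4620, A_nv = 3276, A_nt = 468 mm²; R_n = min(0.6F_uA_nv, 0.6F_yA_gv) + U_bs·F_u·A_nt = 1033 kN → 516 kN.
Bolt shear governs: 426 kN.

426 kN (bolt shear governs)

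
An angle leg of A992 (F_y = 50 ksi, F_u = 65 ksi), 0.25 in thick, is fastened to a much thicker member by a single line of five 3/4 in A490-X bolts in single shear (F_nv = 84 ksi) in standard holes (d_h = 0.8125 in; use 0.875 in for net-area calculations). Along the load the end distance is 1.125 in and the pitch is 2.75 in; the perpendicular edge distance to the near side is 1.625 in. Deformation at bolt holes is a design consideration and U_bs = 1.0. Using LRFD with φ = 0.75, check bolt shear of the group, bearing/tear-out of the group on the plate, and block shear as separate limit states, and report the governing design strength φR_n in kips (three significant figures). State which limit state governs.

Bolt shear: A_b = π·0.75²/4 = 0.4418 in²; R_n = 84 × 0.4418 × 5 × 1 = 185.6 kips → 0.75 × 185.6 = 139 kips.
Bearing: edge l_c = 0.7188, r_n = 14.02 kips; interior l_c = 1.938, r_n = 29.25 kips; R_n = 14.02 + 4·29.25 = 131 kips → 98.3 kips.
Block shear: A_gv = 3.031, A_nv = 2.047, A_nt = 0.2969 in²; R_n = min(0.6F_uA_nv, 0.6F_yA_gv) + U_bs·F_u·A_nt = 99.12 kips → 74.3 kips.
Block shear governs: 74.3 kips.

74.3 kips (block shear governs)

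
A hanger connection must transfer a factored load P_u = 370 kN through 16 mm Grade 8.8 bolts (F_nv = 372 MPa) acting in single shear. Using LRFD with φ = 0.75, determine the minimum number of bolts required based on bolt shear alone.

7 bolts

A_b = π·16²/4 = 201.1 mm².
Per-bolt design strength φR_n = 0.75 × 372 × 201.1 × 1 / 1000 = 56.1 kN.
n ≥ 370 / 56.1 = 6.596 → use 7 bolts.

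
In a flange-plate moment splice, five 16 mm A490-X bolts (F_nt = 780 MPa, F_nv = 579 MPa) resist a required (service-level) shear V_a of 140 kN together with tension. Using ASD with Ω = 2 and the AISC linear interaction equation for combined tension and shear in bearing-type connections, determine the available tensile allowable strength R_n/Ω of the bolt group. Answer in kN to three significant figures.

A_b = π·16²/4 = 201.1 mm²; f_rv = 140 × 1000 / (5 × 201.1) = 139.3 MPa.
F'_nt = 1.3 F_nt − (Ω F_nt / F_nv) f_rv = 1.3·780 − (2·780/579)·139.3 = 638.8 MPa, capped at F_nt → F'_nt = 638.8 MPa.
R_n = F'_nt · A_b · n = 638.8 × 201.1 × 5 / 1000 = 642.2 kN.
Allowable strength R_n/Ω = 642.2 / 2 = 321 kN.

321 kN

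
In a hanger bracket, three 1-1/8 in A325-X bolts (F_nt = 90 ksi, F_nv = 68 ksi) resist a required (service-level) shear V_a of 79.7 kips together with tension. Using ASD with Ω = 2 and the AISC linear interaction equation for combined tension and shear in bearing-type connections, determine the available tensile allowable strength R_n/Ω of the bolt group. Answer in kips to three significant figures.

69 kips

A_b = π·1.125²/4 = 0.994 in²; f_rv = 79.7 / (3 × 0.994) = 26.73 ksi.
F'_nt = 1.3 F_nt − (Ω F_nt / F_nv) f_rv = 1.3·90 − (2·90/68)·26.73 = 46.25 ksi, capped at F_nt → F'_nt = 46.25 ksi.
R_n = F'_nt · A_b · n = 46.25 × 0.994 × 3 = 137.9 kips.
Allowable strength R_n/Ω = 137.9 / 2 = 69 kips.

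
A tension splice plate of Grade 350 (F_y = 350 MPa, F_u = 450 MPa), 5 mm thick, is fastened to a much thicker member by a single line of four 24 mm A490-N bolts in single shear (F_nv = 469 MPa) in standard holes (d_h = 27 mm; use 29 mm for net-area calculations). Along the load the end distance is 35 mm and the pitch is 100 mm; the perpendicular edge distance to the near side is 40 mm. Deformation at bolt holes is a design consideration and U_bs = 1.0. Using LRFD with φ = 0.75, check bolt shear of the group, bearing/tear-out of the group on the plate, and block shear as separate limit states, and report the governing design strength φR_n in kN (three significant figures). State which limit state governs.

Bolt shear: A_b = π·24²/4 = 452.4 mm²; R_n = 469 × 452.4 × 4 × 1 / 1000 = 848.7 kN → 0.75 × 848.7 = 637 kN.
Bearing: edge l_c = 21.5, r_n = 58.05 kN; interior l_c = 73, r_n = 129.6 kN; R_n = 58.05 + 3·129.6 = 446.8 kN → 335 kN.
Block shear: A_gv = 1675, A_nv = 1168, A_nt = 127.5 mm²; R_n = min(0.6F_uA_nv, 0.6F_yA_gv) + U_bs·F_u·A_nt = 372.6 kN → 279 kN.
Block shear governs: 279 kN.

279 kN (block shear governs)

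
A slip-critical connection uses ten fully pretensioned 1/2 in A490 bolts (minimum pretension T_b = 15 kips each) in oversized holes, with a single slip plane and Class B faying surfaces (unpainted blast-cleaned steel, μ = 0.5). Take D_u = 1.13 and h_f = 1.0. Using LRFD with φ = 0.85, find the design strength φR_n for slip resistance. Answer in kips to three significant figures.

R_n = μ · D_u · h_f · T_b · n_s · n_b = 0.5 × 1.13 × 1.0 × 15 × 1 × 10 = 84.75 kips.
Design strength φR_n = 0.85 × 84.75 = 72 kips.

72 kips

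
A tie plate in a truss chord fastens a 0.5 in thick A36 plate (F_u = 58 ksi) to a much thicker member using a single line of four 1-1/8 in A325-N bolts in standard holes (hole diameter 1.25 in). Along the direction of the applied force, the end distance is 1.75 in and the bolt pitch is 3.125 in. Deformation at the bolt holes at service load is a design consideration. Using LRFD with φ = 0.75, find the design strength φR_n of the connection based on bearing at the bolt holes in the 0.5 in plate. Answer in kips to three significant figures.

176 kips

Per bolt r_n = 1.2 l_c t F_u ≤ 2.4 d t F_u; upper limit = 2.4 × 1.125 × 0.5 × 58 = 78.3 kips.
Edge bolt: l_c = 1.75 − 1.25/2 = 1.125 in → 1.2 × 1.125 × 0.5 × 58 = 39.15 → r_n = 39.15 kips.
Interior bolts: l_c = 3.125 − 1.25 = 1.875 in → 1.2 × 1.875 × 0.5 × 58 = 65.25 → r_n = 65.25 kips.
R_n = 1 × 39.15 + 3 × 65.25 = 234.9 kips.
Design strength φR_n = 0.75 × 234.9 = 176 kips.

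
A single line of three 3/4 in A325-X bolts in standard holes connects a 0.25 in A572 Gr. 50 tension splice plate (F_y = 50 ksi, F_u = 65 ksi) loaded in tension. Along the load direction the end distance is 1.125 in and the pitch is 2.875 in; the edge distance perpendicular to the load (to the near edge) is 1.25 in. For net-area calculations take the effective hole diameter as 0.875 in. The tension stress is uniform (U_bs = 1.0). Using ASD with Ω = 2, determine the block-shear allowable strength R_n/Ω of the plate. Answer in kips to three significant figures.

Shear plane L_v = 1.125 + 2·2.875 = 6.875 in; A_gv = 6.875 × 0.25 = 1.719 in².
A_nv = (6.875 − 2.5·0.875) × 0.25 = 1.172 in².
A_nt = (1.25 − 0.5·0.875) × 0.25 = 0.2031 in².
0.6 F_u A_nv = 45.7 kips; 0.6 F_y A_gv = 51.56 kips → shear rupture governs the shear term.
R_n = 45.7 + 1.0 × 65 × 0.2031 = 58.91 kips.
Allowable strength R_n/Ω = 58.91 / 2 = 29.5 kips.

29.5 kips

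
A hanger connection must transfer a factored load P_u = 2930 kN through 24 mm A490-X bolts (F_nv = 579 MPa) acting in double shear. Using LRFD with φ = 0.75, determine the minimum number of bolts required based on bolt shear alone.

8 bolts

A_b = π·24²/4 = 452.4 mm².
Per-bolt design strength φR_n = 0.75 × 579 × 452.4 × 2 / 1000 = 392.9 kN.
n ≥ 2930 / 392.9 = 7.457 → use 8 bolts.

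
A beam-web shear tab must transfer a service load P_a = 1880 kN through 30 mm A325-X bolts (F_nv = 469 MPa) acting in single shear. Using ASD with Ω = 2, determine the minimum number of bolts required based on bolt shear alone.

12 bolts

A_b = π·30²/4 = 706.9 mm².
Per-bolt allowable strength R_n/Ω = 469 × 706.9 × 1 / 1000 / 2 = 165.8 kN.
n ≥ 1880 / 165.8 = 11.34 → use 12 bolts.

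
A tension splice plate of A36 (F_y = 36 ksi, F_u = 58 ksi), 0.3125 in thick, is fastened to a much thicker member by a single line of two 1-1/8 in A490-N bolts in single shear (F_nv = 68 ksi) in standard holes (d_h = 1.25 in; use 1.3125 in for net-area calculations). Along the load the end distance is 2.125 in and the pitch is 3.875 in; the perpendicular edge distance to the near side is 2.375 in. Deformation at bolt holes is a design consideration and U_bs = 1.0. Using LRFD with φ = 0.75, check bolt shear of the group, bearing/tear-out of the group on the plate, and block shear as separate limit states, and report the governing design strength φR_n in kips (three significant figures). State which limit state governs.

Bolt shear: A_b = π·1.125²/4 = 0.994 in²; R_n = 68 × 0.994 × 2 × 1 = 135.2 kips → 0.75 × 135.2 = 101 kips.
Bearing: edge l_c = 1.5, r_n = 32.62 kips; interior l_c = 2.625, r_n = 48.94 kips; R_n = 32.62 + 1·48.94 = 81.56 kips → 61.2 kips.
Block shear: A_gv = 1.875, A_nv = 1.26, A_nt = 0.5371 in²; R_n = min(0.6F_uA_nv, 0.6F_yA_gv) + U_bs·F_u·A_nt = 71.65 kips → 53.7 kips.
Block shear governs: 53.7 kips.

53.7 kips (block shear governs)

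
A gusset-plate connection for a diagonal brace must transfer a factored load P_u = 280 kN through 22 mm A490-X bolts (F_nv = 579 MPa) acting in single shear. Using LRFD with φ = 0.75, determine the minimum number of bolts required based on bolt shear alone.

A_b = π·22²/4 = 380.1 mm².
Per-bolt design strength φR_n = 0.75 × 579 × 380.1 × 1 / 1000 = 165.1 kN.
n ≥ 280 / 165.1 = 1.696 → use 2 bolts.

2 bolts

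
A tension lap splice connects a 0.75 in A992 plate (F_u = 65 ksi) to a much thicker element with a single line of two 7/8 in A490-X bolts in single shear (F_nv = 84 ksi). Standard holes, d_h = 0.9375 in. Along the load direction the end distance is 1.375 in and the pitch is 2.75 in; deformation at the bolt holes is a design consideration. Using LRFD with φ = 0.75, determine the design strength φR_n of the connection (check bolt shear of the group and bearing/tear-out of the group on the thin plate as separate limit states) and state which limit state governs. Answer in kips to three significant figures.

75.8 kips (bolt shear governs)

Bolt shear: A_b = π·0.875²/4 = 0.6013 in²; R_n = 84 × 0.6013 × 2 × 1 = 101 kips → 0.75 × 101 = 75.8 kips.
Bearing (1.2 l_c t F_u ≤ 2.4 d t F_u): upper limit = 2.4·0.875·0.75·65 = 102.4 kips.
  Edge l_c = 1.375 − 0.9375/2 = 0.9062 → r_n = 53.02 kips; interior l_c = 2.75 − 0.9375 = 1.812 → r_n = 102.4 kips.
  R_n,bearing = 1·53.02 + 1·102.4 = 155.4 kips → 0.75 × 155.4 = 117 kips.
Bolt shear governs: 75.8 kips.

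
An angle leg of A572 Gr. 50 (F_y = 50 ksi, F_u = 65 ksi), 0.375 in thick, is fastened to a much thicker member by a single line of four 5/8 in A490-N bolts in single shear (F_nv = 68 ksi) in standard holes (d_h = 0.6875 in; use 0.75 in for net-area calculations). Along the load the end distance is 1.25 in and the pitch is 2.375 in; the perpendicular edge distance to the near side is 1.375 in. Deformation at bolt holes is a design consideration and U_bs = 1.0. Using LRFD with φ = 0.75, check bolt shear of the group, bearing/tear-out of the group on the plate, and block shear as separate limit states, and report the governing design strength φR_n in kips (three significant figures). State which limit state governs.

Bolt shear: A_b = π·0.625²/4 = 0.3068 in²; R_n = 68 × 0.3068 × 4 × 1 = 83.45 kips → 0.75 × 83.45 = 62.6 kips.
Bearing: edge l_c = 0.9062, r_n = 26.51 kips; interior l_c = 1.688, r_n = 36.56 kips; R_n = 26.51 + 3·36.56 = 136.2 kips → 102 kips.
Block shear: A_gv = 3.141, A_nv = 2.156, A_nt = 0.375 in²; R_n = min(0.6F_uA_nv, 0.6F_yA_gv) + U_bs·F_u·A_nt = 108.5 kips → 81.4 kips.
Bolt shear governs: 62.6 kips.

62.6 kips (bolt shear governs)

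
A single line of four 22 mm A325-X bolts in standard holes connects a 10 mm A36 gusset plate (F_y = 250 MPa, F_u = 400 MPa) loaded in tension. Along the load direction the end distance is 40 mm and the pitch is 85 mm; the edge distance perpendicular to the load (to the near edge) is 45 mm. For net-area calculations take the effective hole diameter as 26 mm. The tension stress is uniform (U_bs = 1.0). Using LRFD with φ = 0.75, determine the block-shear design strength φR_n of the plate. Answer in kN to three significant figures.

428 kN

Shear plane L_v = 40 + 3·85 = 295 mm; A_gv = 295 × 10 = 2950 mm².
A_nv = (295 − 3.5·26) × 10 = 2040 mm².
A_nt = (45 − 0.5·26) × 10 = 320 mm².
0.6 F_u A_nv = 489.6 kN; 0.6 F_y A_gv = 442.5 kN → shear yielding governs the shear term.
R_n = 442.5 + 1.0 × 400 × 320 / 1000 = 570.5 kN.
Design strength φR_n = 0.75 × 570.5 = 428 kN.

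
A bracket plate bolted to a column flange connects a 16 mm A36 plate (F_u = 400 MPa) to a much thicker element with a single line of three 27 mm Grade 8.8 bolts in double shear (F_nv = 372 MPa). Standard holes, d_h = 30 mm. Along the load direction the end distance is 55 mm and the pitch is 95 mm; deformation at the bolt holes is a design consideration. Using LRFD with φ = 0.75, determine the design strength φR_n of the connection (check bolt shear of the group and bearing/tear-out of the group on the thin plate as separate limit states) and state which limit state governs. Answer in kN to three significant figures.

852 kN (bearing governs)

Bolt shear: A_b = π·27²/4 = 572.6 mm²; R_n = 372 × 572.6 × 3 × 2 / 1000 = 1278 kN → 0.75 × 1278 = 958 kN.
Bearing (1.2 l_c t F_u ≤ 2.4 d t F_u): upper limit = 2.4·27·16·400 / 1000 = 414.7 kN.
  Edge l_c = 55 − 30/2 = 40 → r_n = 307.2 kN; interior l_c = 95 − 30 = 65 → r_n = 414.7 kN.
  R_n,bearing = 1·307.2 + 2·414.7 = 1137 kN → 0.75 × 1137 = 852 kN.
Bearing governs: 852 kN.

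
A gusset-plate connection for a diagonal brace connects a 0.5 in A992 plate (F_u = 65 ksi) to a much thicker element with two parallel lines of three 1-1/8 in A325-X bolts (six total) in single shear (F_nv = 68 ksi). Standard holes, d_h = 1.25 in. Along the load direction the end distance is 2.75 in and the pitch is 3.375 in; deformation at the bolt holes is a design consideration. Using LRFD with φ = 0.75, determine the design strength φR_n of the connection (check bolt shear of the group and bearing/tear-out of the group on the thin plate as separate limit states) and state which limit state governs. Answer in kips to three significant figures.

Bolt shear: A_b = π·1.125²/4 = 0.994 in²; R_n = 68 × 0.994 × 6 × 1 = 405.6 kips → 0.75 × 405.6 = 304 kips.
Bearing (1.2 l_c t F_u ≤ 2.4 d t F_u): upper limit = 2.4·1.125·0.5·65 = 87.75 kips.
  Edge l_c = 2.75 − 1.25/2 = 2.125 → r_n = 82.88 kips; interior l_c = 3.375 − 1.25 = 2.125 → r_n = 82.88 kips.
  R_n,bearing = 2·82.88 + 4·82.88 = 497.2 kips → 0.75 × 497.2 = 373 kips.
Bolt shear governs: 304 kips.

304 kips (bolt shear governs)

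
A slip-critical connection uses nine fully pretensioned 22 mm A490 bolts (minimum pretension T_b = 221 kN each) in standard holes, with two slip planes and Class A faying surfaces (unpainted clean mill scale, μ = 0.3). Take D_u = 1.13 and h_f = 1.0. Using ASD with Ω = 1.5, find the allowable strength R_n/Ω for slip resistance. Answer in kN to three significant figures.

R_n = μ · D_u · h_f · T_b · n_s · n_b = 0.3 × 1.13 × 1.0 × 221 × 2 × 9 = 1349 kN.
Allowable strength R_n/Ω = 1349 / 1.5 = 899 kN.

899 kN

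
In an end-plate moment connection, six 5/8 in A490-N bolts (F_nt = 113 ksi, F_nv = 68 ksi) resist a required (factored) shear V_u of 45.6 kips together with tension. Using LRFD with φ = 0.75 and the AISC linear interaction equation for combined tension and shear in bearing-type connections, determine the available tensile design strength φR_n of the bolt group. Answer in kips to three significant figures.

127 kips

A_b = π·0.625²/4 = 0.3068 in²; f_rv = 45.6 / (6 × 0.3068) = 24.77 ksi.
F'_nt = 1.3 F_nt − (F_nt / φF_nv) f_rv = 1.3·113 − (113/(0.75·68))·24.77 = 92.01 ksi, capped at F_nt → F'_nt = 92.01 ksi.
R_n = F'_nt · A_b · n = 92.01 × 0.3068 × 6 = 169.4 kips.
Design strength φR_n = 0.75 × 169.4 = 127 kips.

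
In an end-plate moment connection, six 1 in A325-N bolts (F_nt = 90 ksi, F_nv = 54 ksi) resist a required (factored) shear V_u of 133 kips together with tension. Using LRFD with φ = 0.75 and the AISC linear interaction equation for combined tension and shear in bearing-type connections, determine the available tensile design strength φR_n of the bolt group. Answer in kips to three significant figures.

192 kips

A_b = π·1²/4 = 0.7854 in²; f_rv = 133 / (6 × 0.7854) = 28.22 ksi.
F'_nt = 1.3 F_nt − (F_nt / φF_nv) f_rv = 1.3·90 − (90/(0.75·54))·28.22 = 54.28 ksi, capped at F_nt → F'_nt = 54.28 ksi.
R_n = F'_nt · A_b · n = 54.28 × 0.7854 × 6 = 255.8 kips.
Design strength φR_n = 0.75 × 255.8 = 192 kips.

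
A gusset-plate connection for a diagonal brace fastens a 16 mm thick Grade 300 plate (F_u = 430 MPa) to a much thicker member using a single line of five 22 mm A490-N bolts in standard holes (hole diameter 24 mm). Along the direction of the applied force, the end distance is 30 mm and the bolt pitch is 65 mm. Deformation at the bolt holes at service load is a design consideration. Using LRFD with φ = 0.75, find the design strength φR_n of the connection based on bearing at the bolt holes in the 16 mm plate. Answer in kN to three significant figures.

1130 kN

Per bolt r_n = 1.2 l_c t F_u ≤ 2.4 d t F_u; upper limit = 2.4 × 22 × 16 × 430 / 1000 = 363.3 kN.
Edge bolt: l_c = 30 − 24/2 = 18 mm → 1.2 × 18 × 16 × 430 / 1000 = 148.6 → r_n = 148.6 kN.
Interior bolts: l_c = 65 − 24 = 41 mm → 1.2 × 41 × 16 × 430 / 1000 = 338.5 → r_n = 338.5 kN.
R_n = 1 × 148.6 + 4 × 338.5 = 1503 kN.
Design strength φR_n = 0.75 × 1503 = 1130 kN.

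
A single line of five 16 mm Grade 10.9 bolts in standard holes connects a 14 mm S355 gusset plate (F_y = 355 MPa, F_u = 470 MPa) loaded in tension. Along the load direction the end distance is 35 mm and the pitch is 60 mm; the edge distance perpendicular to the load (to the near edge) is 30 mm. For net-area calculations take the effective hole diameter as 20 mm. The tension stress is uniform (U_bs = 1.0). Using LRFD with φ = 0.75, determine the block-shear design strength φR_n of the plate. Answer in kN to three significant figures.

646 kN

Shear plane L_v = 35 + 4·60 = 275 mm; A_gv = 275 × 14 = 3850 mm².
A_nv = (275 − 4.5·20) × 14 = 2590 mm².
A_nt = (30 − 0.5·20) × 14 = 280 mm².
0.6 F_u A_nv = 730.4 kN; 0.6 F_y A_gv = 820.1 kN → shear rupture governs the shear term.
R_n = 730.4 + 1.0 × 470 × 280 / 1000 = 862 kN.
Design strength φR_n = 0.75 × 862 = 646 kN.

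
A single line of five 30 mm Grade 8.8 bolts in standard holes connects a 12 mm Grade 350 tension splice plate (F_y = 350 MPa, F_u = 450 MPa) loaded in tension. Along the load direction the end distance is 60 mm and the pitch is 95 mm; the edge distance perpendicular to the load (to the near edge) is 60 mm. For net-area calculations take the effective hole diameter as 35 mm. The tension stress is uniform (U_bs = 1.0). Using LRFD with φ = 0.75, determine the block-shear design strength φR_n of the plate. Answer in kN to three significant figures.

859 kN

Shear plane L_v = 60 + 4·95 = 440 mm; A_gv = 440 × 12 = 5280 mm².
A_nv = (440 − 4.5·35) × 12 = 3390 mm².
A_nt = (60 − 0.5·35) × 12 = 510 mm².
0.6 F_u A_nv = 915.3 kN; 0.6 F_y A_gv = 1109 kN → shear rupture governs the shear term.
R_n = 915.3 + 1.0 × 450 × 510 / 1000 = 1145 kN.
Design strength φR_n = 0.75 × 1145 = 859 kN.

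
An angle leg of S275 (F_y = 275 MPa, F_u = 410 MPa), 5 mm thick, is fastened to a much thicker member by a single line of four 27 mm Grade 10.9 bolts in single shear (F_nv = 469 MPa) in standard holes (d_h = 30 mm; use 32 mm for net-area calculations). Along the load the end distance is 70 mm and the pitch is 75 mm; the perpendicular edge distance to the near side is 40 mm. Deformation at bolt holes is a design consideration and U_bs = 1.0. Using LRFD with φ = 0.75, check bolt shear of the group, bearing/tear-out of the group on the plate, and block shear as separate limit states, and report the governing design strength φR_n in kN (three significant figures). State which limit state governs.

Bolt shear: A_b = π·27²/4 = 572.6 mm²; R_n = 469 × 572.6 × 4 × 1 / 1000 = 1074 kN → 0.75 × 1074 = 806 kN.
Bearing: edge l_c = 55, r_n = 132.8 kN; interior l_c = 45, r_n = 110.7 kN; R_n = 132.8 + 3·110.7 = 464.9 kN → 349 kN.
Block shear: A_gv = 1475, A_nv = 915, A_nt = 120 mm²; R_n = min(0.6F_uA_nv, 0.6F_yA_gv) + U_bs·F_u·A_nt = 274.3 kN → 206 kN.
Block shear governs: 206 kN.

206 kN (block shear governs)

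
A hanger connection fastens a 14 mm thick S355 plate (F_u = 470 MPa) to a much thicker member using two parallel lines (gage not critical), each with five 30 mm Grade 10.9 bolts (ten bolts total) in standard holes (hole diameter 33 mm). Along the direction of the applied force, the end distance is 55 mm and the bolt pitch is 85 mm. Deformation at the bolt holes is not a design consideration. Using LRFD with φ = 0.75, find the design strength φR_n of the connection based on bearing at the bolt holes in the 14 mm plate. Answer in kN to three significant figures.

Per bolt r_n = 1.5 l_c t F_u ≤ 3.0 d t F_u; upper limit = 3.0 × 30 × 14 × 470 / 1000 = 592.2 kN.
Edge bolt: l_c = 55 − 33/2 = 38.5 mm → 1.5 × 38.5 × 14 × 470 / 1000 = 380 → r_n = 380 kN.
Interior bolts: l_c = 85 − 33 = 52 mm → 1.5 × 52 × 14 × 470 / 1000 = 513.2 → r_n = 513.2 kN.
R_n = 2 × 380 + 8 × 513.2 = 4866 kN.
Design strength φR_n = 0.75 × 4866 = 3650 kN.

3650 kN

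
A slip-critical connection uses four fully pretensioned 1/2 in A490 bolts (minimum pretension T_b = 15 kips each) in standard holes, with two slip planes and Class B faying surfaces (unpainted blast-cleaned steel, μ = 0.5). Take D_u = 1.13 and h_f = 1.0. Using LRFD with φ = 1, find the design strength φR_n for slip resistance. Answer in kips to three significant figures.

67.8 kips

R_n = μ · D_u · h_f · T_b · n_s · n_b = 0.5 × 1.13 × 1.0 × 15 × 2 × 4 = 67.8 kips.
Design strength φR_n = 1 × 67.8 = 67.8 kips.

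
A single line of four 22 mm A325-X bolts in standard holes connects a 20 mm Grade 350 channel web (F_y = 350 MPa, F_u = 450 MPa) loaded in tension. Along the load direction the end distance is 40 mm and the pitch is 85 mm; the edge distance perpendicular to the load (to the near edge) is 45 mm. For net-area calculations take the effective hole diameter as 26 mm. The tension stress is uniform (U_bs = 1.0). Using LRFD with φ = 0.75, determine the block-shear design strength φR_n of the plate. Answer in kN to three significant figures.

Shear plane L_v = 40 + 3·85 = 295 mm; A_gv = 295 × 20 = 5900 mm².
A_nv = (295 − 3.5·26) × 20 = 4080 mm².
A_nt = (45 − 0.5·26) × 20 = 640 mm².
0.6 F_u A_nv = 1102 kN; 0.6 F_y A_gv = 1239 kN → shear rupture governs the shear term.
R_n = 1102 + 1.0 × 450 × 640 / 1000 = 1390 kN.
Design strength φR_n = 0.75 × 1390 = 1040 kN.

1040 kN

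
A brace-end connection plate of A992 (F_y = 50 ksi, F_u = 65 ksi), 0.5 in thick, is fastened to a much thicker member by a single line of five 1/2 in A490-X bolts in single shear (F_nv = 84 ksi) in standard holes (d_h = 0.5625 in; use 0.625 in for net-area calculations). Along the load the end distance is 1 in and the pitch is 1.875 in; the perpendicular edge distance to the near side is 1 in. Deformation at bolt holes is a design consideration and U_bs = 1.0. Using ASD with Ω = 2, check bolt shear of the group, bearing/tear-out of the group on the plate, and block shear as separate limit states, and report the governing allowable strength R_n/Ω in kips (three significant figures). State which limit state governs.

Bolt shear: A_b = π·0.5²/4 = 0.1963 in²; R_n = 84 × 0.1963 × 5 × 1 = 82.47 kips → 82.47 / 2 = 41.2 kips.
Bearing: edge l_c = 0.7188, r_n = 28.03 kips; interior l_c = 1.312, r_n = 39 kips; R_n = 28.03 + 4·39 = 184 kips → 92 kips.
Block shear: A_gv = 4.25, A_nv = 2.844, A_nt = 0.3438 in²; R_n = min(0.6F_uA_nv, 0.6F_yA_gv) + U_bs·F_u·A_nt = 133.2 kips → 66.6 kips.
Bolt shear governs: 41.2 kips.

41.2 kips (bolt shear governs)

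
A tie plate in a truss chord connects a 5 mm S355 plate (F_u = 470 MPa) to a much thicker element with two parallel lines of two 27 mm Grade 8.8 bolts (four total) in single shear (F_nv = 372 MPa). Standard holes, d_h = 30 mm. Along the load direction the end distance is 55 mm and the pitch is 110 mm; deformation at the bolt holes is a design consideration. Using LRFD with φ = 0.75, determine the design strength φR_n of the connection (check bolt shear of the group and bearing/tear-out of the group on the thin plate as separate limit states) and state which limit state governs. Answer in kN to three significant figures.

Bolt shear: A_b = π·27²/4 = 572.6 mm²; R_n = 372 × 572.6 × 4 × 1 / 1000 = 852 kN → 0.75 × 852 = 639 kN.
Bearing (1.2 l_c t F_u ≤ 2.4 d t F_u): upper limit = 2.4·27·5·470 / 1000 = 152.3 kN.
  Edge l_c = 55 − 30/2 = 40 → r_n = 112.8 kN; interior l_c = 110 − 30 = 80 → r_n = 152.3 kN.
  R_n,bearing = 2·112.8 + 2·152.3 = 530.2 kN → 0.75 × 530.2 = 398 kN.
Bearing governs: 398 kN.

398 kN (bearing governs)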